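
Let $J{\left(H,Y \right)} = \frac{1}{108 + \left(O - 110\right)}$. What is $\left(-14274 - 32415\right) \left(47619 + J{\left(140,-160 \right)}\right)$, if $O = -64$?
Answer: $- \frac{48912221239}{22} \approx -2.2233 \cdot 10^{9}$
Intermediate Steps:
$J{\left(H,Y \right)} = - \frac{1}{66}$ ($J{\left(H,Y \right)} = \frac{1}{108 - 174} = \frac{1}{-66} = - \frac{1}{66}$)
$\left(-14274 - 32415\right) \left(47619 + J{\left(140,-160 \right)}\right) = \left(-14274 - 32415\right) \left(47619 - \frac{1}{66}\right) = \left(-46689\right) \frac{3142853}{66} = - \frac{48912221239}{22}$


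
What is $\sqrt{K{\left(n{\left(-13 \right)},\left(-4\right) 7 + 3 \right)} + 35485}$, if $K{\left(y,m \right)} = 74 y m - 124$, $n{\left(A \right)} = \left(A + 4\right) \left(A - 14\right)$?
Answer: $3 i \sqrt{46021} \approx 643.58 i$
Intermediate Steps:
$n{\left(A \right)} = \left(-14 + A\right) \left(4 + A\right)$ ($n{\left(A \right)} = \left(4 + A\right) \left(-14 + A\right) = \left(-14 + A\right) \left(4 + A\right)$)
$K{\left(y,m \right)} = -124 + 74 m y$ ($K{\left(y,m \right)} = 74 m y - 124 = -124 + 74 m y$)
$\sqrt{K{\left(n{\left(-13 \right)},\left(-4\right) 7 + 3 \right)} + 35485} = \sqrt{\left(-124 + 74 \left(\left(-4\right) 7 + 3\right) \left(-56 + \left(-13\right)^{2} - -130\right)\right) + 35485} = \sqrt{\left(-124 + 74 \left(-28 + 3\right) \left(-56 + 169 + 130\right)\right) + 35485} = \sqrt{\left(-124 + 74 \left(-25\right) 243\right) + 35485} = \sqrt{\left(-124 - 449550\right) + 35485} = \sqrt{-449674 + 35485} = \sqrt{-414189} = 3 i \sqrt{46021}$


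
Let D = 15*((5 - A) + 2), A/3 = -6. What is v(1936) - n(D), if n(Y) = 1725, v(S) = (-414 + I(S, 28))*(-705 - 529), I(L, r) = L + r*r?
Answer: -2847329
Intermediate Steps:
I(L, r) = L + r²
A = -18 (A = 3*(-6) = -18)
v(S) = -456580 - 1234*S (v(S) = (-414 + (S + 28²))*(-705 - 529) = (-414 + (S + 784))*(-1234) = (-414 + (784 + S))*(-1234) = (370 + S)*(-1234) = -456580 - 1234*S)
D = 375 (D = 15*((5 - 1*(-18)) + 2) = 15*((5 + 18) + 2) = 15*(23 + 2) = 15*25 = 375)
v(1936) - n(D) = (-456580 - 1234*1936) - 1*1725 = (-456580 - 2389024) - 1725 = -2845604 - 1725 = -2847329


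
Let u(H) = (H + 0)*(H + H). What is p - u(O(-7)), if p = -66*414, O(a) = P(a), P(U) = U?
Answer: -27422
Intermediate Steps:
O(a) = a
p = -27324
u(H) = 2*H² (u(H) = H*(2*H) = 2*H²)
p - u(O(-7)) = -27324 - 2*(-7)² = -27324 - 2*49 = -27324 - 1*98 = -27324 - 98 = -27422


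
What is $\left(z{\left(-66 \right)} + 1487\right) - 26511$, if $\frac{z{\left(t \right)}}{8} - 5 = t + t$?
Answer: $-26040$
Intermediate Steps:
$z{\left(t \right)} = 40 + 16 t$ ($z{\left(t \right)} = 40 + 8 \left(t + t\right) = 40 + 8 \cdot 2 t = 40 + 16 t$)
$\left(z{\left(-66 \right)} + 1487\right) - 26511 = \left(\left(40 + 16 \left(-66\right)\right) + 1487\right) - 26511 = \left(\left(40 - 1056\right) + 1487\right) - 26511 = \left(-1016 + 1487\right) - 26511 = 471 - 26511 = -26040$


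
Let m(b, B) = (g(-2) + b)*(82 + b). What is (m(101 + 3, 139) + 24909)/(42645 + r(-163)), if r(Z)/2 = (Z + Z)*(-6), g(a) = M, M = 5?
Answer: 15061/15519 ≈ 0.97049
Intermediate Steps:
g(a) = 5
r(Z) = -24*Z (r(Z) = 2*((Z + Z)*(-6)) = 2*((2*Z)*(-6)) = 2*(-12*Z) = -24*Z)
m(b, B) = (5 + b)*(82 + b)
(m(101 + 3, 139) + 24909)/(42645 + r(-163)) = ((410 + (101 + 3)² + 87*(101 + 3)) + 24909)/(42645 - 24*(-163)) = ((410 + 104² + 87*104) + 24909)/(42645 + 3912) = ((410 + 10816 + 9048) + 24909)/46557 = (20274 + 24909)*(1/46557) = 45183*(1/46557) = 15061/15519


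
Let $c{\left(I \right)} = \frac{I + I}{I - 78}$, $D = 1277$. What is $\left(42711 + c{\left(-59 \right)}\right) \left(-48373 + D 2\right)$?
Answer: $- \frac{268111023975}{137} \approx -1.957 \cdot 10^{9}$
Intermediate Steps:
$c{\left(I \right)} = \frac{2 I}{-78 + I}$
$\left(42711 + c{\left(-59 \right)}\right) \left(-48373 + D 2\right) = \left(42711 + 2 \left(-59\right) \frac{1}{-78 - 59}\right) \left(-48373 + 1277 \cdot 2\right) = \left(42711 + 2 \left(-59\right) \frac{1}{-137}\right) \left(-48373 + 2554\right) = \left(42711 + 2 \left(-59\right) \left(- \frac{1}{137}\right)\right) \left(-45819\right) = \left(42711 + \frac{118}{137}\right) \left(-45819\right) = \frac{5851525}{137} \left(-45819\right) = - \frac{268111023975}{137}$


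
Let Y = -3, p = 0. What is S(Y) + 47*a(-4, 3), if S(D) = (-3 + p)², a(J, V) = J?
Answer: -179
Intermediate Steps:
S(D) = 9 (S(D) = (-3 + 0)² = (-3)² = 9)
S(Y) + 47*a(-4, 3) = 9 + 47*(-4) = 9 - 188 = -179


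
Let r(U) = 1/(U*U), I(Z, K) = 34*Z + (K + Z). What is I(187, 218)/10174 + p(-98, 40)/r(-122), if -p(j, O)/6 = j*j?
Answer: -8725991710421/10174 ≈ -8.5768e+8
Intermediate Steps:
p(j, O) = -6*j² (p(j, O) = -6*j*j = -6*j²)
I(Z, K) = K + 35*Z
r(U) = U⁻² (r(U) = 1/(U²) = U⁻²)
I(187, 218)/10174 + p(-98, 40)/r(-122) = (218 + 35*187)/10174 + (-6*(-98)²)/((-122)⁻²) = (218 + 6545)*(1/10174) + (-6*9604)/(1/14884) = 6763*(1/10174) - 57624*14884 = 6763/10174 - 857675616 = -8725991710421/10174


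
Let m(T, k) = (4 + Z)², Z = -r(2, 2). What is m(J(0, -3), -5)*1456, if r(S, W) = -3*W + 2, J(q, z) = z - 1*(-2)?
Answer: 93184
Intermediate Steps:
J(q, z) = 2 + z (J(q, z) = z + 2 = 2 + z)
r(S, W) = 2 - 3*W
Z = 4 (Z = -(2 - 3*2) = -(2 - 6) = -1*(-4) = 4)
m(T, k) = 64 (m(T, k) = (4 + 4)² = 8² = 64)
m(J(0, -3), -5)*1456 = 64*1456 = 93184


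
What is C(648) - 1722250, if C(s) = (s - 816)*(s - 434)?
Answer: -1758202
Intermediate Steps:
C(s) = (-816 + s)*(-434 + s)
C(648) - 1722250 = (354144 + 648² - 1250*648) - 1722250 = (354144 + 419904 - 810000) - 1722250 = -35952 - 1722250 = -1758202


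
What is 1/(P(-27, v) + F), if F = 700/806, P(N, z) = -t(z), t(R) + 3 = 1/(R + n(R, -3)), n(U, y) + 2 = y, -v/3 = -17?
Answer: 18538/71311 ≈ 0.25996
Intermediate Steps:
v = 51 (v = -3*(-17) = 51)
n(U, y) = -2 + y
t(R) = -3 + 1/(-5 + R) (t(R) = -3 + 1/(R + (-2 - 3)) = -3 + 1/(R - 5) = -3 + 1/(-5 + R))
P(N, z) = -(16 - 3*z)/(-5 + z)
F = 350/403 (F = 700*(1/806) = 350/403 ≈ 0.86849)
1/(P(-27, v) + F) = 1/((-16 + 3*51)/(-5 + 51) + 350/403) = 1/((-16 + 153)/46 + 350/403) = 1/((1/46)*137 + 350/403) = 1/(137/46 + 350/403) = 1/(71311/18538) = 18538/71311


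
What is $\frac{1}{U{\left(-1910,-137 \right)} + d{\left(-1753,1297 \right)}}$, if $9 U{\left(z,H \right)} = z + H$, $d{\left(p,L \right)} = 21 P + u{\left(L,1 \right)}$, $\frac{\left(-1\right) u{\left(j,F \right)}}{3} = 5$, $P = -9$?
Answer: $- \frac{9}{3883} \approx -0.0023178$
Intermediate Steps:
$u{\left(j,F \right)} = -15$ ($u{\left(j,F \right)} = \left(-3\right) 5 = -15$)
$d{\left(p,L \right)} = -204$ ($d{\left(p,L \right)} = 21 \left(-9\right) - 15 = -189 - 15 = -204$)
$U{\left(z,H \right)} = \frac{H}{9} + \frac{z}{9}$ ($U{\left(z,H \right)} = \frac{z + H}{9} = \frac{H + z}{9} = \frac{H}{9} + \frac{z}{9}$)
$\frac{1}{U{\left(-1910,-137 \right)} + d{\left(-1753,1297 \right)}} = \frac{1}{\left(\frac{1}{9} \left(-137\right) + \frac{1}{9} \left(-1910\right)\right) - 204} = \frac{1}{\left(- \frac{137}{9} - \frac{1910}{9}\right) - 204} = \frac{1}{- \frac{2047}{9} - 204} = \frac{1}{- \frac{3883}{9}} = - \frac{9}{3883}$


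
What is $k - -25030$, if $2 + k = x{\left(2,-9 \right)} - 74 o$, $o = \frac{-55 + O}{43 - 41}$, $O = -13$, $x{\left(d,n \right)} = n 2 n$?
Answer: $27706$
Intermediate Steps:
$x{\left(d,n \right)} = 2 n^{2}$ ($x{\left(d,n \right)} = 2 n n = 2 n^{2}$)
$o = -34$ ($o = \frac{-55 - 13}{43 - 41} = - \frac{68}{2} = \left(-68\right) \frac{1}{2} = -34$)
$k = 2676$ ($k = -2 + \left(2 \left(-9\right)^{2} - -2516\right) = -2 + \left(2 \cdot 81 + 2516\right) = -2 + \left(162 + 2516\right) = -2 + 2678 = 2676$)
$k - -25030 = 2676 - -25030 = 2676 + 25030 = 27706$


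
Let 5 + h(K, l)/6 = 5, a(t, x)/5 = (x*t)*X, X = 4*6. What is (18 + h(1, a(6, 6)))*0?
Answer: 0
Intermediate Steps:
X = 24
a(t, x) = 120*t*x (a(t, x) = 5*((x*t)*24) = 5*((t*x)*24) = 5*(24*t*x) = 120*t*x)
h(K, l) = 0 (h(K, l) = -30 + 6*5 = -30 + 30 = 0)
(18 + h(1, a(6, 6)))*0 = (18 + 0)*0 = 18*0 = 0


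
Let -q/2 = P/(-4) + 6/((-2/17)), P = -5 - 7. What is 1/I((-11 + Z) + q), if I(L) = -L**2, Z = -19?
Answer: -1/4356 ≈ -0.00022957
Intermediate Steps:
P = -12
q = 96 (q = -2*(-12/(-4) + 6/((-2/17))) = -2*(-12*(-1/4) + 6/((-2*1/17))) = -2*(3 + 6/(-2/17)) = -2*(3 + 6*(-17/2)) = -2*(3 - 51) = -2*(-48) = 96)
1/I((-11 + Z) + q) = 1/(-((-11 - 19) + 96)**2) = 1/(-(-30 + 96)**2) = 1/(-1*66**2) = 1/(-1*4356) = 1/(-4356) = -1/4356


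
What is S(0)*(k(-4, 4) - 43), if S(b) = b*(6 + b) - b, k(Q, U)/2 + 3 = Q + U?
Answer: 0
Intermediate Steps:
k(Q, U) = -6 + 2*Q + 2*U (k(Q, U) = -6 + 2*(Q + U) = -6 + (2*Q + 2*U) = -6 + 2*Q + 2*U)
S(b) = -b + b*(6 + b)
S(0)*(k(-4, 4) - 43) = (0*(5 + 0))*((-6 + 2*(-4) + 2*4) - 43) = (0*5)*((-6 - 8 + 8) - 43) = 0*(-6 - 43) = 0*(-49) = 0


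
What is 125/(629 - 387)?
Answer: 125/242 ≈ 0.51653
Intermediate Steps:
125/(629 - 387) = 125/242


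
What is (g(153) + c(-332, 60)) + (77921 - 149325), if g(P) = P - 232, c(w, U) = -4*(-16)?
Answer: -71419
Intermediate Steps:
c(w, U) = 64
g(P) = -232 + P
(g(153) + c(-332, 60)) + (77921 - 149325) = ((-232 + 153) + 64) + (77921 - 149325) = (-79 + 64) - 71404 = -15 - 71404 = -71419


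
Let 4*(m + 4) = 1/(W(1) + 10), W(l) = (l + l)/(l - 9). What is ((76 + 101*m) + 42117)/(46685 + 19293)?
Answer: 814936/1286571 ≈ 0.63342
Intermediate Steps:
W(l) = 2*l/(-9 + l) (W(l) = (2*l)/(-9 + l) = 2*l/(-9 + l))
m = -155/39 (m = -4 + 1/(4*(2*1/(-9 + 1) + 10)) = -4 + 1/(4*(2*1/(-8) + 10)) = -4 + 1/(4*(2*1*(-⅛) + 10)) = -4 + 1/(4*(-¼ + 10)) = -4 + 1/(4*(39/4)) = -4 + (¼)*(4/39) = -4 + 1/39 = -155/39 ≈ -3.9744)
((76 + 101*m) + 42117)/(46685 + 19293) = ((76 + 101*(-155/39)) + 42117)/(46685 + 19293) = ((76 - 15655/39) + 42117)/65978 = (-12691/39 + 42117)*(1/65978) = (1629872/39)*(1/65978) = 814936/1286571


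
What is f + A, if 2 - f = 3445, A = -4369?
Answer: -7812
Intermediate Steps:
f = -3443 (f = 2 - 1*3445 = 2 - 3445 = -3443)
f + A = -3443 - 4369 = -7812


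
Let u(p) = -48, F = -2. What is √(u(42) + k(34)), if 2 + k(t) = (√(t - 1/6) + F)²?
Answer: √(-438 - 24*√1218)/6 ≈ 5.9526*I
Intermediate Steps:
k(t) = -2 + (-2 + √(-⅙ + t))² (k(t) = -2 + (√(t - 1/6) - 2)² = -2 + (√(t - 1*⅙) - 2)² = -2 + (√(t - ⅙) - 2)² = -2 + (√(-⅙ + t) - 2)² = -2 + (-2 + √(-⅙ + t))²)
√(u(42) + k(34)) = √(-48 + (-2 + (√(-1 + 6*34) - 2*√6)²/6)) = √(-48 + (-2 + (√(-1 + 204) - 2*√6)²/6)) = √(-48 + (-2 + (√203 - 2*√6)²/6)) = √(-50 + (√203 - 2*√6)²/6)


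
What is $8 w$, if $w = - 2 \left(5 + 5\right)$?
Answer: $-160$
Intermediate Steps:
$w = -20$ ($w = \left(-2\right) 10 = -20$)
$8 w = 8 \left(-20\right) = -160$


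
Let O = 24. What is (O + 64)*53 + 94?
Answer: 4758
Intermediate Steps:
(O + 64)*53 + 94 = (24 + 64)*53 + 94 = 88*53 + 94 = 4664 + 94 = 4758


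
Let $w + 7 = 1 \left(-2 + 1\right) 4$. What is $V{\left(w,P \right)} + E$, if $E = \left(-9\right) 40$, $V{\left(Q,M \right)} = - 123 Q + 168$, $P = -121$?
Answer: $1161$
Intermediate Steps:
$w = -11$ ($w = -7 + 1 \left(-2 + 1\right) 4 = -7 + 1 \left(\left(-1\right) 4\right) = -7 + 1 \left(-4\right) = -7 - 4 = -11$)
$V{\left(Q,M \right)} = 168 - 123 Q$
$E = -360$
$V{\left(w,P \right)} + E = \left(168 - -1353\right) - 360 = \left(168 + 1353\right) - 360 = 1521 - 360 = 1161$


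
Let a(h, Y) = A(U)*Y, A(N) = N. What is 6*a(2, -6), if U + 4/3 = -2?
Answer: 120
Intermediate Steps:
U = -10/3 (U = -4/3 - 2 = -10/3 ≈ -3.3333)
a(h, Y) = -10*Y/3
6*a(2, -6) = 6*(-10/3*(-6)) = 6*20 = 120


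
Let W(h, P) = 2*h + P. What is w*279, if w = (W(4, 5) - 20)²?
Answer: 13671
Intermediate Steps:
W(h, P) = P + 2*h
w = 49 (w = ((5 + 2*4) - 20)² = ((5 + 8) - 20)² = (13 - 20)² = (-7)² = 49)
w*279 = 49*279 = 13671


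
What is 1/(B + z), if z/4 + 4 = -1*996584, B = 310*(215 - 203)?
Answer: -1/3982632 ≈ -2.5109e-7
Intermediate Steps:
B = 3720 (B = 310*12 = 3720)
z = -3986352 (z = -16 + 4*(-1*996584) = -16 + 4*(-996584) = -16 - 3986336 = -3986352)
1/(B + z) = 1/(3720 - 3986352) = 1/(-3982632) = -1/3982632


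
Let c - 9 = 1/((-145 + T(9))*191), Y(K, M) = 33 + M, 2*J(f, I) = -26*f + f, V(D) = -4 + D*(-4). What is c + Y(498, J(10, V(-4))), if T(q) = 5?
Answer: -2219421/26740 ≈ -83.000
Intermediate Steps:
V(D) = -4 - 4*D
J(f, I) = -25*f/2 (J(f, I) = (-26*f + f)/2 = (-25*f)/2 = -25*f/2)
c = 240659/26740 (c = 9 + 1/((-145 + 5)*191) = 9 + 1/(-140*191) = 9 + 1/(-26740) = 9 - 1/26740 = 240659/26740 ≈ 9.0000)
c + Y(498, J(10, V(-4))) = 240659/26740 + (33 - 25/2*10) = 240659/26740 + (33 - 125) = 240659/26740 - 92 = -2219421/26740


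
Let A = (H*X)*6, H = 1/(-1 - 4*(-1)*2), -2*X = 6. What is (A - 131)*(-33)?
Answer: 30855/7 ≈ 4407.9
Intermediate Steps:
X = -3 (X = -1/2*6 = -3)
H = 1/7 (H = 1/(-1 + 4*2) = 1/(-1 + 8) = 1/7 ≈ 0.14286)
A = -18/7 (A = ((1/7)*(-3))*6 = -3/7*6 = -18/7 ≈ -2.5714)
(A - 131)*(-33) = (-18/7 - 131)*(-33) = -935/7*(-33) = 30855/7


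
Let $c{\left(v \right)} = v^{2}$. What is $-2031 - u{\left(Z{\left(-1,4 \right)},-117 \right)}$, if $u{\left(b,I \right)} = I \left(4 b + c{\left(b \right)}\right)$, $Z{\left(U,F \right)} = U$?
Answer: $-2382$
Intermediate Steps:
$u{\left(b,I \right)} = I \left(b^{2} + 4 b\right)$ ($u{\left(b,I \right)} = I \left(4 b + b^{2}\right) = I \left(b^{2} + 4 b\right)$)
$-2031 - u{\left(Z{\left(-1,4 \right)},-117 \right)} = -2031 - \left(-117\right) \left(-1\right) \left(4 - 1\right) = -2031 - \left(-117\right) \left(-1\right) 3 = -2031 - 351 = -2382$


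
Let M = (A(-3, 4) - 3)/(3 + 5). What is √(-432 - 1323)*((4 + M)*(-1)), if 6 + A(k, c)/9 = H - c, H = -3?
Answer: 33*I*√195 ≈ 460.82*I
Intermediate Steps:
A(k, c) = -81 - 9*c (A(k, c) = -54 + 9*(-3 - c) = -54 + (-27 - 9*c) = -81 - 9*c)
M = -15 (M = ((-81 - 9*4) - 3)/(3 + 5) = ((-81 - 36) - 3)/8 = (-117 - 3)*(⅛) = -120*⅛ = -15)
√(-432 - 1323)*((4 + M)*(-1)) = √(-432 - 1323)*((4 - 15)*(-1)) = √(-1755)*(-11*(-1)) = (3*I*√195)*11 = 33*I*√195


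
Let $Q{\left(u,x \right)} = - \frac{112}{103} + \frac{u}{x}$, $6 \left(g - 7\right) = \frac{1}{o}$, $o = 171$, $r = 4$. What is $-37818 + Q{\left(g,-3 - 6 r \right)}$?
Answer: $- \frac{107910168781}{2853306} \approx -37819.0$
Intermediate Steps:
$g = \frac{7183}{1026}$ ($g = 7 + \frac{1}{6 \cdot 171} = 7 + \frac{1}{6} \cdot \frac{1}{171} = 7 + \frac{1}{1026} = \frac{7183}{1026} \approx 7.001$)
$Q{\left(u,x \right)} = - \frac{112}{103} + \frac{u}{x}$ ($Q{\left(u,x \right)} = \left(-112\right) \frac{1}{103} + \frac{u}{x} = - \frac{112}{103} + \frac{u}{x}$)
$-37818 + Q{\left(g,-3 - 6 r \right)} = -37818 - \left(\frac{112}{103} - \frac{7183}{1026 \left(-3 - 24\right)}\right) = -37818 - \left(\frac{112}{103} - \frac{7183}{1026 \left(-27\right)}\right) = -37818 + \left(- \frac{112}{103} + \frac{7183}{1026} \left(- \frac{1}{27}\right)\right) = -37818 - \frac{3842473}{2853306} = - \frac{107910168781}{2853306}$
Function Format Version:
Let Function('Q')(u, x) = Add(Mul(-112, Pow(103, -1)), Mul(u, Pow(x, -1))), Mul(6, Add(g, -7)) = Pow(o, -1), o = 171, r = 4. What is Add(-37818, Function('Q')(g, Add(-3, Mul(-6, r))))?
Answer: Rational(-107910168781, 2853306) ≈ -37819.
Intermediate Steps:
g = Rational(7183, 1026) (g = Add(7, Mul(Rational(1, 6), Pow(171, -1))) = Add(7, Mul(Rational(1, 6), Rational(1, 171))) = Add(7, Rational(1, 1026)) = Rational(7183, 1026) ≈ 7.0010)
Function('Q')(u, x) = Add(Rational(-112, 103), Mul(u, Pow(x, -1))) (Function('Q')(u, x) = Add(Mul(-112, Rational(1, 103)), Mul(u, Pow(x, -1))) = Add(Rational(-112, 103), Mul(u, Pow(x, -1))))
Add(-37818, Function('Q')(g, Add(-3, Mul(-6, r)))) = Add(-37818, Add(Rational(-112, 103), Mul(Rational(7183, 1026), Pow(Add(-3, Mul(-6, 4)), -1)))) = Add(-37818, Add(Rational(-112, 103), Mul(Rational(7183, 1026), Pow(Add(-3, -24), -1)))) = Add(-37818, Add(Rational(-112, 103), Mul(Rational(7183, 1026), Pow(-27, -1)))) = Add(-37818, Add(Rational(-112, 103), Mul(Rational(7183, 1026), Rational(-1, 27)))) = Add(-37818, Add(Rational(-112, 103), Rational(-7183, 27702))) = Add(-37818, Rational(-3842473, 2853306)) = Rational(-107910168781, 2853306)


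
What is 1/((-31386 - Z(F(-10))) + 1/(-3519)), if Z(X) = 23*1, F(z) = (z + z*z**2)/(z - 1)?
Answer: -3519/110528272 ≈ -3.1838e-5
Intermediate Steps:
F(z) = (z + z**3)/(-1 + z)
Z(X) = 23
1/((-31386 - Z(F(-10))) + 1/(-3519)) = 1/((-31386 - 1*23) + 1/(-3519)) = 1/((-31386 - 23) - 1/3519) = 1/(-31409 - 1/3519) = 1/(-110528272/3519) = -3519/110528272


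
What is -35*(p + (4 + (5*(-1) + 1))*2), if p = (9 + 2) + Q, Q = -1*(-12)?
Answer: -805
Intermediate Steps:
Q = 12
p = 23 (p = (9 + 2) + 12 = 11 + 12 = 23)
-35*(p + (4 + (5*(-1) + 1))*2) = -35*(23 + (4 + (5*(-1) + 1))*2) = -35*(23 + (4 + (-5 + 1))*2) = -35*(23 + (4 - 4)*2) = -35*(23 + 0*2) = -35*(23 + 0) = -35*23 = -805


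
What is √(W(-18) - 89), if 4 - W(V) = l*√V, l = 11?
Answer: √(-85 - 33*I*√2) ≈ 2.4463 - 9.5386*I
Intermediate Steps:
W(V) = 4 - 11*√V
√(W(-18) - 89) = √((4 - 33*I*√2) - 89) = √(-85 - 33*I*√2)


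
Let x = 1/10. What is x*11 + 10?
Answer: 111/10 ≈ 11.100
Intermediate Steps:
x = ⅒ ≈ 0.10000
x*11 + 10 = (⅒)*11 + 10 = 11/10 + 10 = 111/10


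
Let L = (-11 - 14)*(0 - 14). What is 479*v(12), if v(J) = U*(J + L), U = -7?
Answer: -1213786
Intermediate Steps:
L = 350 (L = -25*(-14) = 350)
v(J) = -2450 - 7*J (v(J) = -7*(J + 350) = -7*(350 + J) = -2450 - 7*J)
479*v(12) = 479*(-2450 - 7*12) = 479*(-2450 - 84) = 479*(-2534) = -1213786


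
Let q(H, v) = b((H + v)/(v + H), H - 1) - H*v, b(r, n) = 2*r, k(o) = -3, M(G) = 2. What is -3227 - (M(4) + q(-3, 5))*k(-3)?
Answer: -3170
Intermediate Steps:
q(H, v) = 2 - H*v (q(H, v) = 2*((H + v)/(v + H)) - H*v = 2*((H + v)/(H + v)) - H*v = 2*1 - H*v = 2 - H*v)
-3227 - (M(4) + q(-3, 5))*k(-3) = -3227 - (2 + (2 - 1*(-3)*5))*(-3) = -3227 - (2 + (2 + 15))*(-3) = -3227 - (2 + 17)*(-3) = -3227 - 19*(-3) = -3227 - 1*(-57) = -3227 + 57 = -3170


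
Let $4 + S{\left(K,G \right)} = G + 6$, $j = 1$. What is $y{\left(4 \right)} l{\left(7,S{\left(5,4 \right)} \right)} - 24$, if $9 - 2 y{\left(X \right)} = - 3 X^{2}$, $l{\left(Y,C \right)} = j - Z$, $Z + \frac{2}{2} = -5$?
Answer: $\frac{351}{2} \approx 175.5$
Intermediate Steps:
$Z = -6$ ($Z = -1 - 5 = -6$)
$S{\left(K,G \right)} = 2 + G$ ($S{\left(K,G \right)} = -4 + \left(G + 6\right) = -4 + \left(6 + G\right) = 2 + G$)
$l{\left(Y,C \right)} = 7$ ($l{\left(Y,C \right)} = 1 - -6 = 1 + 6 = 7$)
$y{\left(X \right)} = \frac{9}{2} + \frac{3 X^{2}}{2}$ ($y{\left(X \right)} = \frac{9}{2} - \frac{\left(-3\right) X^{2}}{2} = \frac{9}{2} + \frac{3 X^{2}}{2}$)
$y{\left(4 \right)} l{\left(7,S{\left(5,4 \right)} \right)} - 24 = \left(\frac{9}{2} + \frac{3 \cdot 4^{2}}{2}\right) 7 - 24 = \left(\frac{9}{2} + \frac{3}{2} \cdot 16\right) 7 - 24 = \left(\frac{9}{2} + 24\right) 7 - 24 = \frac{57}{2} \cdot 7 - 24 = \frac{399}{2} - 24 = \frac{351}{2}$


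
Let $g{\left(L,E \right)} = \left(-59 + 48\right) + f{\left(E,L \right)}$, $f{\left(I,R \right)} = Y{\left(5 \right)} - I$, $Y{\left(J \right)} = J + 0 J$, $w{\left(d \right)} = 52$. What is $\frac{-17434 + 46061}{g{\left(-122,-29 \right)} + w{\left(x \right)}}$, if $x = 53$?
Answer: $\frac{28627}{75} \approx 381.69$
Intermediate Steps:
$Y{\left(J \right)} = J$ ($Y{\left(J \right)} = J + 0 = J$)
$f{\left(I,R \right)} = 5 - I$
$g{\left(L,E \right)} = -6 - E$ ($g{\left(L,E \right)} = \left(-59 + 48\right) - \left(-5 + E\right) = -11 - \left(-5 + E\right) = -6 - E$)
$\frac{-17434 + 46061}{g{\left(-122,-29 \right)} + w{\left(x \right)}} = \frac{-17434 + 46061}{\left(-6 - -29\right) + 52} = \frac{28627}{\left(-6 + 29\right) + 52} = \frac{28627}{23 + 52} = \frac{28627}{75}$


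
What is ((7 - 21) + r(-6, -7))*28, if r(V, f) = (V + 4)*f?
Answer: 0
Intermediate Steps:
r(V, f) = f*(4 + V) (r(V, f) = (4 + V)*f = f*(4 + V))
((7 - 21) + r(-6, -7))*28 = ((7 - 21) - 7*(4 - 6))*28 = (-14 - 7*(-2))*28 = (-14 + 14)*28 = 0*28 = 0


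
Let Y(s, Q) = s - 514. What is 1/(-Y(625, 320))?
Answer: -1/111 ≈ -0.0090090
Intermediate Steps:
Y(s, Q) = -514 + s
1/(-Y(625, 320)) = 1/(-(-514 + 625)) = 1/(-1*111) = 1/(-111) = -1/111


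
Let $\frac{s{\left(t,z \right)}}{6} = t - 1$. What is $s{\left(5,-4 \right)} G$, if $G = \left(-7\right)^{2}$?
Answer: $1176$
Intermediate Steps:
$G = 49$
$s{\left(t,z \right)} = -6 + 6 t$ ($s{\left(t,z \right)} = 6 \left(t - 1\right) = 6 \left(-1 + t\right) = -6 + 6 t$)
$s{\left(5,-4 \right)} G = \left(-6 + 6 \cdot 5\right) 49 = \left(-6 + 30\right) 49 = 24 \cdot 49 = 1176$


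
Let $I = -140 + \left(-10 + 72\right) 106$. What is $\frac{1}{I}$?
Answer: $\frac{1}{6432} \approx 0.00015547$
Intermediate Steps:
$I = 6432$ ($I = -140 + 62 \cdot 106 = -140 + 6572 = 6432$)
$\frac{1}{I} = \frac{1}{6432}$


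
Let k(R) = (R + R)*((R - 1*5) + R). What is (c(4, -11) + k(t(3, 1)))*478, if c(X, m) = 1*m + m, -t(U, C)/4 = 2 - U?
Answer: 956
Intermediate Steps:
t(U, C) = -8 + 4*U (t(U, C) = -4*(2 - U) = -8 + 4*U)
c(X, m) = 2*m (c(X, m) = m + m = 2*m)
k(R) = 2*R*(-5 + 2*R) (k(R) = (2*R)*((R - 5) + R) = (2*R)*((-5 + R) + R) = (2*R)*(-5 + 2*R) = 2*R*(-5 + 2*R))
(c(4, -11) + k(t(3, 1)))*478 = (2*(-11) + 2*(-8 + 4*3)*(-5 + 2*(-8 + 4*3)))*478 = (-22 + 2*(-8 + 12)*(-5 + 2*(-8 + 12)))*478 = (-22 + 2*4*(-5 + 2*4))*478 = (-22 + 2*4*(-5 + 8))*478 = (-22 + 2*4*3)*478 = (-22 + 24)*478 = 2*478 = 956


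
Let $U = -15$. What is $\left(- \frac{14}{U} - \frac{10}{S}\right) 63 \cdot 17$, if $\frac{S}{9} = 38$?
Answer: $\frac{91987}{95} \approx 968.28$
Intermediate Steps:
$S = 342$ ($S = 9 \cdot 38 = 342$)
$\left(- \frac{14}{U} - \frac{10}{S}\right) 63 \cdot 17 = \left(- \frac{14}{-15} - \frac{10}{342}\right) 63 \cdot 17 = \left(\left(-14\right) \left(- \frac{1}{15}\right) - \frac{5}{171}\right) 63 \cdot 17 = \left(\frac{14}{15} - \frac{5}{171}\right) 63 \cdot 17 = \frac{773}{855} \cdot 63 \cdot 17 = \frac{5411}{95} \cdot 17 = \frac{91987}{95}$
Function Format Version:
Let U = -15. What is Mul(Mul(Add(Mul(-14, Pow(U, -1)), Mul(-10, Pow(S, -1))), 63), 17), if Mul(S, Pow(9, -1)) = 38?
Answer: Rational(91987, 95) ≈ 968.28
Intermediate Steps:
S = 342 (S = Mul(9, 38) = 342)
Mul(Mul(Add(Mul(-14, Pow(U, -1)), Mul(-10, Pow(S, -1))), 63), 17) = Mul(Mul(Add(Mul(-14, Pow(-15, -1)), Mul(-10, Pow(342, -1))), 63), 17) = Mul(Mul(Add(Mul(-14, Rational(-1, 15)), Mul(-10, Rational(1, 342))), 63), 17) = Mul(Mul(Add(Rational(14, 15), Rational(-5, 171)), 63), 17) = Mul(Mul(Rational(773, 855), 63), 17) = Mul(Rational(5411, 95), 17) = Rational(91987, 95)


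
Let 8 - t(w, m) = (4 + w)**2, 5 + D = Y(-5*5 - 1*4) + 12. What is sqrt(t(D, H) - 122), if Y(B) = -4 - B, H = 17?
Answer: I*sqrt(1410) ≈ 37.55*I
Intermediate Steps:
D = 32 (D = -5 + ((-4 - (-5*5 - 1*4)) + 12) = -5 + ((-4 - (-25 - 4)) + 12) = -5 + ((-4 - 1*(-29)) + 12) = -5 + ((-4 + 29) + 12) = -5 + (25 + 12) = -5 + 37 = 32)
t(w, m) = 8 - (4 + w)**2
sqrt(t(D, H) - 122) = sqrt((8 - (4 + 32)**2) - 122) = sqrt((8 - 1*36**2) - 122) = sqrt((8 - 1*1296) - 122) = sqrt((8 - 1296) - 122) = sqrt(-1288 - 122) = sqrt(-1410) = I*sqrt(1410)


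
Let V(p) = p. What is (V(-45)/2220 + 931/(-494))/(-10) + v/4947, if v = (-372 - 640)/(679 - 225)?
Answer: 821189189/4321184712 ≈ 0.19004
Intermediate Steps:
v = -506/227 (v = -1012/454 = -1012*1/454 = -506/227 ≈ -2.2291)
(V(-45)/2220 + 931/(-494))/(-10) + v/4947 = (-45/2220 + 931/(-494))/(-10) - 506/227/4947 = (-45*1/2220 + 931*(-1/494))*(-⅒) - 506/227*1/4947 = (-3/148 - 49/26)*(-⅒) - 506/1122969 = -3665/1924*(-⅒) - 506/1122969 = 733/3848 - 506/1122969 = 821189189/4321184712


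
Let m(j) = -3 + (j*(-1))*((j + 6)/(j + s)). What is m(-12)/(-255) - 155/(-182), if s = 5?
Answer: 107/130 ≈ 0.82308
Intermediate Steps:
m(j) = -3 - j*(6 + j)/(5 + j) (m(j) = -3 + (j*(-1))*((j + 6)/(j + 5)) = -3 + (-j)*((6 + j)/(5 + j)) = -3 - j*(6 + j)/(5 + j))
m(-12)/(-255) - 155/(-182) = ((-15 - 1*(-12)² - 9*(-12))/(5 - 12))/(-255) - 155/(-182) = ((-15 - 1*144 + 108)/(-7))*(-1/255) - 155*(-1/182) = -(-15 - 144 + 108)/7*(-1/255) + 155/182 = -⅐*(-51)*(-1/255) + 155/182 = (51/7)*(-1/255) + 155/182 = -1/35 + 155/182 = 107/130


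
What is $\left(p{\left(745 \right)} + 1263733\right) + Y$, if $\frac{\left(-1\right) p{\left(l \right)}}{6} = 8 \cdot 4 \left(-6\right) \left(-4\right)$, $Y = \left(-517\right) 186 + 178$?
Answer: $1163141$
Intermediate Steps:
$Y = -95984$ ($Y = -96162 + 178 = -95984$)
$p{\left(l \right)} = -4608$ ($p{\left(l \right)} = - 6 \cdot 8 \cdot 4 \left(-6\right) \left(-4\right) = - 6 \cdot 8 \left(-24\right) \left(-4\right) = - 6 \left(\left(-192\right) \left(-4\right)\right) = \left(-6\right) 768 = -4608$)
$\left(p{\left(745 \right)} + 1263733\right) + Y = \left(-4608 + 1263733\right) - 95984 = 1259125 - 95984 = 1163141$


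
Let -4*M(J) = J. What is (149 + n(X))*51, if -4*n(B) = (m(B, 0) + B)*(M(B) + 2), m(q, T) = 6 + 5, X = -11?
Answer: 7599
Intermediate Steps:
M(J) = -J/4
m(q, T) = 11
n(B) = -(2 - B/4)*(11 + B)/4 (n(B) = -(11 + B)*(-B/4 + 2)/4 = -(11 + B)*(2 - B/4)/4 = -(2 - B/4)*(11 + B)/4)
(149 + n(X))*51 = (149 + (-11/2 + (1/16)*(-11)**2 + (3/16)*(-11)))*51 = (149 + (-11/2 + (1/16)*121 - 33/16))*51 = (149 + (-11/2 + 121/16 - 33/16))*51 = (149 + 0)*51 = 149*51 = 7599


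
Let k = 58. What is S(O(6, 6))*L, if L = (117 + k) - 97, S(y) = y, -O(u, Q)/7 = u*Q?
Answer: -19656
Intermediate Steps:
O(u, Q) = -7*Q*u (O(u, Q) = -7*u*Q = -7*Q*u)
L = 78 (L = (117 + 58) - 97 = 175 - 97 = 78)
S(O(6, 6))*L = -7*6*6*78 = -252*78 = -19656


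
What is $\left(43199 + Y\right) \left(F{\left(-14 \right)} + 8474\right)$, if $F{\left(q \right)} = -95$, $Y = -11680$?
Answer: $264097701$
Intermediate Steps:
$\left(43199 + Y\right) \left(F{\left(-14 \right)} + 8474\right) = \left(43199 - 11680\right) \left(-95 + 8474\right) = 31519 \cdot 8379 = 264097701$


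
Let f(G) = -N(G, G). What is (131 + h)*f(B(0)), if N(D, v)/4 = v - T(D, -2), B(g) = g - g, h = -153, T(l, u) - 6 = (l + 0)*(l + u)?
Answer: -528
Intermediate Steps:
T(l, u) = 6 + l*(l + u) (T(l, u) = 6 + (l + 0)*(l + u) = 6 + l*(l + u))
B(g) = 0
N(D, v) = -24 - 4*D**2 + 4*v + 8*D (N(D, v) = 4*(v - (6 + D**2 + D*(-2))) = 4*(v - (6 + D**2 - 2*D)) = 4*(v + (-6 - D**2 + 2*D)) = 4*(-6 + v - D**2 + 2*D) = -24 - 4*D**2 + 4*v + 8*D)
f(G) = 24 - 12*G + 4*G**2 (f(G) = -(-24 - 4*G**2 + 4*G + 8*G) = -(-24 - 4*G**2 + 12*G) = 24 - 12*G + 4*G**2)
(131 + h)*f(B(0)) = (131 - 153)*(24 - 12*0 + 4*0**2) = -22*(24 + 0 + 4*0) = -22*(24 + 0 + 0) = -22*24 = -528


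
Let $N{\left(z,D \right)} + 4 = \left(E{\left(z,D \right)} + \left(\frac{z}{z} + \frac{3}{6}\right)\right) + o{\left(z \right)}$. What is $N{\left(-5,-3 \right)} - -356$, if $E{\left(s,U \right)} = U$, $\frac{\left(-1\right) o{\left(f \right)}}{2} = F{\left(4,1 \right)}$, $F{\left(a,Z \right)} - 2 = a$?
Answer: $\frac{677}{2} \approx 338.5$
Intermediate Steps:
$F{\left(a,Z \right)} = 2 + a$
$o{\left(f \right)} = -12$ ($o{\left(f \right)} = - 2 \left(2 + 4\right) = \left(-2\right) 6 = -12$)
$N{\left(z,D \right)} = - \frac{29}{2} + D$ ($N{\left(z,D \right)} = -4 - \left(\frac{23}{2} - D - \frac{z}{z}\right) = -4 + \left(\left(D + \left(1 + 3 \cdot \frac{1}{6}\right)\right) - 12\right) = -4 + \left(\left(D + \left(1 + \frac{1}{2}\right)\right) - 12\right) = -4 + \left(\left(D + \frac{3}{2}\right) - 12\right) = -4 + \left(\left(\frac{3}{2} + D\right) - 12\right) = -4 + \left(- \frac{21}{2} + D\right) = - \frac{29}{2} + D$)
$N{\left(-5,-3 \right)} - -356 = \left(- \frac{29}{2} - 3\right) - -356 = - \frac{35}{2} + 356 = \frac{677}{2}$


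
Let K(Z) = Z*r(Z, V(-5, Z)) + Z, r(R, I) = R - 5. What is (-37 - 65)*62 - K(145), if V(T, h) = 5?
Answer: -26769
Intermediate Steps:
r(R, I) = -5 + R
K(Z) = Z + Z*(-5 + Z) (K(Z) = Z*(-5 + Z) + Z = Z + Z*(-5 + Z))
(-37 - 65)*62 - K(145) = (-37 - 65)*62 - 145*(-4 + 145) = -102*62 - 145*141 = -6324 - 1*20445 = -6324 - 20445 = -26769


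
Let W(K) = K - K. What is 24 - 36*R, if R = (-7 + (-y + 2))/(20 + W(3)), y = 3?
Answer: 192/5 ≈ 38.400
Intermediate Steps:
W(K) = 0
R = -2/5 (R = (-7 + (-1*3 + 2))/(20 + 0) = (-7 + (-3 + 2))/20 = (-7 - 1)*(1/20) = -8*1/20 = -2/5 ≈ -0.40000)
24 - 36*R = 24 - 36*(-2/5) = 24 + 72/5 = 192/5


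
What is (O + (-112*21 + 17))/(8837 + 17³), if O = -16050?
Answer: -3677/2750 ≈ -1.3371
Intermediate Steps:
(O + (-112*21 + 17))/(8837 + 17³) = (-16050 + (-112*21 + 17))/(8837 + 17³) = (-16050 + (-2352 + 17))/(8837 + 4913) = (-16050 - 2335)/13750 = -18385*1/13750 = -3677/2750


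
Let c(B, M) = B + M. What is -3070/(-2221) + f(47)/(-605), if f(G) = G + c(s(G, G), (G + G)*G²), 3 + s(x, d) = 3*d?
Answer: -459735301/1343705 ≈ -342.14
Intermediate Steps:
s(x, d) = -3 + 3*d
f(G) = -3 + 2*G³ + 4*G (f(G) = G + ((-3 + 3*G) + (G + G)*G²) = G + ((-3 + 3*G) + (2*G)*G²) = G + ((-3 + 3*G) + 2*G³) = G + (-3 + 2*G³ + 3*G) = -3 + 2*G³ + 4*G)
-3070/(-2221) + f(47)/(-605) = -3070/(-2221) + (-3 + 2*47³ + 4*47)/(-605) = -3070*(-1/2221) + (-3 + 2*103823 + 188)*(-1/605) = 3070/2221 + (-3 + 207646 + 188)*(-1/605) = 3070/2221 + 207831*(-1/605) = 3070/2221 - 207831/605 = -459735301/1343705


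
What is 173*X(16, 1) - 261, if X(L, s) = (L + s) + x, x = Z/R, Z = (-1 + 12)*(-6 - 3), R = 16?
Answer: 25753/16 ≈ 1609.6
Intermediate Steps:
Z = -99 (Z = 11*(-9) = -99)
x = -99/16 ≈ -6.1875
X(L, s) = -99/16 + L + s (X(L, s) = (L + s) - 99/16 = -99/16 + L + s)
173*X(16, 1) - 261 = 173*(-99/16 + 16 + 1) - 261 = 173*(173/16) - 261 = 29929/16 - 261 = 25753/16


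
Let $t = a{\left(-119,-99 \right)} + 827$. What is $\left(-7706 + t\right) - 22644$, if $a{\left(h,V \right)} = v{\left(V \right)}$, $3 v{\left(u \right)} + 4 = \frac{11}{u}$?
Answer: $- \frac{797158}{27} \approx -29524.0$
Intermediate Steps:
$v{\left(u \right)} = - \frac{4}{3} + \frac{11}{3 u}$ ($v{\left(u \right)} = - \frac{4}{3} + \frac{11 \frac{1}{u}}{3} = - \frac{4}{3} + \frac{11}{3 u}$)
$a{\left(h,V \right)} = \frac{11 - 4 V}{3 V}$
$t = \frac{22292}{27}$ ($t = \frac{11 - -396}{3 \left(-99\right)} + 827 = \frac{1}{3} \left(- \frac{1}{99}\right) \left(11 + 396\right) + 827 = \frac{1}{3} \left(- \frac{1}{99}\right) 407 + 827 = - \frac{37}{27} + 827 = \frac{22292}{27} \approx 825.63$)
$\left(-7706 + t\right) - 22644 = \left(-7706 + \frac{22292}{27}\right) - 22644 = - \frac{185770}{27} - 22644 = - \frac{797158}{27}$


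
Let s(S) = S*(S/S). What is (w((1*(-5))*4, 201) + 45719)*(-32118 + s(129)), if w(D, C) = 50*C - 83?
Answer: -1781339454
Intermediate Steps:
w(D, C) = -83 + 50*C
s(S) = S (s(S) = S*1 = S)
(w((1*(-5))*4, 201) + 45719)*(-32118 + s(129)) = ((-83 + 50*201) + 45719)*(-32118 + 129) = ((-83 + 10050) + 45719)*(-31989) = (9967 + 45719)*(-31989) = 55686*(-31989) = -1781339454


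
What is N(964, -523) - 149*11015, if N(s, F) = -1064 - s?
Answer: -1643263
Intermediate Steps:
N(964, -523) - 149*11015 = (-1064 - 1*964) - 149*11015 = (-1064 - 964) - 1641235 = -2028 - 1641235 = -1643263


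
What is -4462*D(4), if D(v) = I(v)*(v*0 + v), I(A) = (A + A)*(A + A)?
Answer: -1142272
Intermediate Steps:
I(A) = 4*A² (I(A) = (2*A)*(2*A) = 4*A²)
D(v) = 4*v³ (D(v) = (4*v²)*(v*0 + v) = (4*v²)*(0 + v) = (4*v²)*v = 4*v³)
-4462*D(4) = -17848*4³ = -17848*64 = -4462*256 = -1142272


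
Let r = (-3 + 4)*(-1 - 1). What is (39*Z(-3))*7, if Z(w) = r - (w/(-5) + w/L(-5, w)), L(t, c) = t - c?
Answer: -11193/10 ≈ -1119.3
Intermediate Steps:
r = -2 (r = 1*(-2) = -2)
Z(w) = -2 + w/5 - w/(-5 - w) (Z(w) = -2 - (w/(-5) + w/(-5 - w)) = -2 - (w*(-⅕) + w/(-5 - w)) = -2 - (-w/5 + w/(-5 - w)) = -2 + (w/5 - w/(-5 - w)) = -2 + w/5 - w/(-5 - w))
(39*Z(-3))*7 = (39*((-50 + (-3)²)/(5*(5 - 3))))*7 = (39*((⅕)*(-50 + 9)/2))*7 = (39*((⅕)*(½)*(-41)))*7 = (39*(-41/10))*7 = -1599/10*7 = -11193/10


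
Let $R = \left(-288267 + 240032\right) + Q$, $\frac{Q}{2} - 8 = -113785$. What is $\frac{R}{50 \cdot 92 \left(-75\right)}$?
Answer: $\frac{275789}{345000} \approx 0.79939$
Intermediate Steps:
$Q = -227554$ ($Q = 16 + 2 \left(-113785\right) = 16 - 227570 = -227554$)
$R = -275789$ ($R = \left(-288267 + 240032\right) - 227554 = -48235 - 227554 = -275789$)
$\frac{R}{50 \cdot 92 \left(-75\right)} = - \frac{275789}{50 \cdot 92 \left(-75\right)} = - \frac{275789}{4600 \left(-75\right)} = - \frac{275789}{-345000} = \left(-275789\right) \left(- \frac{1}{345000}\right) = \frac{275789}{345000}$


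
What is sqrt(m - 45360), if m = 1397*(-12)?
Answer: 2*I*sqrt(15531) ≈ 249.25*I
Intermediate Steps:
m = -16764
sqrt(m - 45360) = sqrt(-16764 - 45360) = sqrt(-62124) = 2*I*sqrt(15531)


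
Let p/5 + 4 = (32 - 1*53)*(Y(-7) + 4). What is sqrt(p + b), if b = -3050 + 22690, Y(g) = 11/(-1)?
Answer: sqrt(20355) ≈ 142.67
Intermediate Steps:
Y(g) = -11 (Y(g) = 11*(-1) = -11)
p = 715 (p = -20 + 5*((32 - 1*53)*(-11 + 4)) = -20 + 5*((32 - 53)*(-7)) = -20 + 5*(-21*(-7)) = -20 + 5*147 = -20 + 735 = 715)
b = 19640
sqrt(p + b) = sqrt(715 + 19640) = sqrt(20355)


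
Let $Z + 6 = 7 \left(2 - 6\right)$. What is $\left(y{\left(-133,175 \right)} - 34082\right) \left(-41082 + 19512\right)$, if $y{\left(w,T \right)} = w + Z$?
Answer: $738750930$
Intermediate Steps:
$Z = -34$ ($Z = -6 + 7 \left(2 - 6\right) = -6 + 7 \left(-4\right) = -6 - 28 = -34$)
$y{\left(w,T \right)} = -34 + w$ ($y{\left(w,T \right)} = w - 34 = -34 + w$)
$\left(y{\left(-133,175 \right)} - 34082\right) \left(-41082 + 19512\right) = \left(\left(-34 - 133\right) - 34082\right) \left(-41082 + 19512\right) = \left(-167 - 34082\right) \left(-21570\right) = \left(-34249\right) \left(-21570\right) = 738750930$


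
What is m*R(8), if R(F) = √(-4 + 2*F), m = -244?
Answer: -488*√3 ≈ -845.24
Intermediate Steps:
m*R(8) = -244*√(-4 + 2*8) = -244*√(-4 + 16) = -488*√3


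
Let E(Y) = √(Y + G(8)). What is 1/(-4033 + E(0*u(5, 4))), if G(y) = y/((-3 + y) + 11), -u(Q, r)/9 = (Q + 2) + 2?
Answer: -8066/32530177 - √2/32530177 ≈ -0.00024800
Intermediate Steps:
u(Q, r) = -36 - 9*Q (u(Q, r) = -9*((Q + 2) + 2) = -9*((2 + Q) + 2) = -9*(4 + Q) = -36 - 9*Q)
G(y) = y/(8 + y)
E(Y) = √(½ + Y) (E(Y) = √(Y + 8/(8 + 8)) = √(Y + 8/16) = √(Y + 8*(1/16)) = √(Y + ½) = √(½ + Y))
1/(-4033 + E(0*u(5, 4))) = 1/(-4033 + √(2 + 4*(0*(-36 - 9*5)))/2) = 1/(-4033 + √(2 + 4*(0*(-36 - 45)))/2) = 1/(-4033 + √(2 + 4*(0*(-81)))/2) = 1/(-4033 + √(2 + 4*0)/2) = 1/(-4033 + √(2 + 0)/2) = 1/(-4033 + √2/2)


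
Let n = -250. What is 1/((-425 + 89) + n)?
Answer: -1/586 ≈ -0.0017065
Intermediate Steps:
1/((-425 + 89) + n) = 1/((-425 + 89) - 250) = 1/(-336 - 250) = 1/(-586) = -1/586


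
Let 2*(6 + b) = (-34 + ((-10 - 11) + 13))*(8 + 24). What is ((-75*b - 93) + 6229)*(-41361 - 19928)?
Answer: -3492614954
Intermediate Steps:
b = -678 (b = -6 + ((-34 + ((-10 - 11) + 13))*(8 + 24))/2 = -6 + ((-34 + (-21 + 13))*32)/2 = -6 + ((-34 - 8)*32)/2 = -6 + (-42*32)/2 = -6 + (1/2)*(-1344) = -6 - 672 = -678)
((-75*b - 93) + 6229)*(-41361 - 19928) = ((-75*(-678) - 93) + 6229)*(-41361 - 19928) = ((50850 - 93) + 6229)*(-61289) = (50757 + 6229)*(-61289) = 56986*(-61289) = -3492614954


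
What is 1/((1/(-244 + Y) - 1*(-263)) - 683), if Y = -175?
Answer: -419/175981 ≈ -0.0023809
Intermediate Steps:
1/((1/(-244 + Y) - 1*(-263)) - 683) = 1/((1/(-244 - 175) - 1*(-263)) - 683) = 1/((1/(-419) + 263) - 683) = 1/((-1/419 + 263) - 683) = 1/(110196/419 - 683) = 1/(-175981/419) = -419/175981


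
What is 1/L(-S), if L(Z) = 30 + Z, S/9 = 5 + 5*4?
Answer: -1/195 ≈ -0.0051282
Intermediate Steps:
S = 225 (S = 9*(5 + 5*4) = 9*(5 + 20) = 9*25 = 225)
1/L(-S) = 1/(30 - 1*225) = 1/(30 - 225) = 1/(-195) = -1/195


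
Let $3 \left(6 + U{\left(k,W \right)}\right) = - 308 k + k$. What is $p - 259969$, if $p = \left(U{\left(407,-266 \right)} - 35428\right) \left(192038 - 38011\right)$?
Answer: $- \frac{35619677684}{3} \approx -1.1873 \cdot 10^{10}$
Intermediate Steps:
$U{\left(k,W \right)} = -6 - \frac{307 k}{3}$ ($U{\left(k,W \right)} = -6 + \frac{- 308 k + k}{3} = -6 + \frac{\left(-307\right) k}{3} = -6 - \frac{307 k}{3}$)
$p = - \frac{35618897777}{3}$ ($p = \left(\left(-6 - \frac{124949}{3}\right) - 35428\right) \left(192038 - 38011\right) = \left(\left(-6 - \frac{124949}{3}\right) - 35428\right) 154027 = \left(- \frac{124967}{3} - 35428\right) 154027 = \left(- \frac{231251}{3}\right) 154027 = - \frac{35618897777}{3} \approx -1.1873 \cdot 10^{10}$)
$p - 259969 = - \frac{35618897777}{3} - 259969 = - \frac{35619677684}{3}$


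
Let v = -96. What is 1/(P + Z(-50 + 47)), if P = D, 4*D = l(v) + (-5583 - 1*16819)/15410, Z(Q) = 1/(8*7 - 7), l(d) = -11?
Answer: -16415/50772 ≈ -0.32331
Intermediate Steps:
Z(Q) = 1/49 (Z(Q) = 1/(56 - 7) = 1/49)
D = -1043/335 (D = (-11 + (-5583 - 1*16819)/15410)/4 = (-11 + (-5583 - 16819)*(1/15410))/4 = (-11 - 22402*1/15410)/4 = (-11 - 487/335)/4 = (1/4)*(-4172/335) = -1043/335 ≈ -3.1134)
P = -1043/335 ≈ -3.1134
1/(P + Z(-50 + 47)) = 1/(-1043/335 + 1/49) = 1/(-50772/16415) = -16415/50772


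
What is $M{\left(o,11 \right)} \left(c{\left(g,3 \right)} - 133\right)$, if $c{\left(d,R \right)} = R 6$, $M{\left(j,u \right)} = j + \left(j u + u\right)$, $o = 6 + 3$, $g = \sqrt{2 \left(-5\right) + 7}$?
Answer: $-13685$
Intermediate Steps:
$g = i \sqrt{3}$ ($g = \sqrt{-10 + 7} = \sqrt{-3} = i \sqrt{3} \approx 1.732 i$)
$o = 9$
$M{\left(j,u \right)} = j + u + j u$ ($M{\left(j,u \right)} = j + \left(u + j u\right) = j + u + j u$)
$c{\left(d,R \right)} = 6 R$
$M{\left(o,11 \right)} \left(c{\left(g,3 \right)} - 133\right) = \left(9 + 11 + 9 \cdot 11\right) \left(6 \cdot 3 - 133\right) = \left(9 + 11 + 99\right) \left(18 - 133\right) = 119 \left(-115\right) = -13685$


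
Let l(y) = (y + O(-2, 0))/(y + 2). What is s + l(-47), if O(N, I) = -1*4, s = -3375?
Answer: -50608/15 ≈ -3373.9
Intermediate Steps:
O(N, I) = -4
l(y) = (-4 + y)/(2 + y) (l(y) = (y - 4)/(y + 2) = (-4 + y)/(2 + y))
s + l(-47) = -3375 + (-4 - 47)/(2 - 47) = -3375 - 51/(-45) = -3375 - 1/45*(-51) = -3375 + 17/15 = -50608/15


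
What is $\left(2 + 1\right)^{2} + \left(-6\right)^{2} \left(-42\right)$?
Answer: $-1503$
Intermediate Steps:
$\left(2 + 1\right)^{2} + \left(-6\right)^{2} \left(-42\right) = 3^{2} + 36 \left(-42\right) = 9 - 1512 = -1503$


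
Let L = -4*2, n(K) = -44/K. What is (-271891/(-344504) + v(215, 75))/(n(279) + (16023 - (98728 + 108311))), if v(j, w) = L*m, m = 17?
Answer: 12996002187/18359826680032 ≈ 0.00070785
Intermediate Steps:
L = -8
v(j, w) = -136 (v(j, w) = -8*17 = -136)
(-271891/(-344504) + v(215, 75))/(n(279) + (16023 - (98728 + 108311))) = (-271891/(-344504) - 136)/(-44/279 + (16023 - (98728 + 108311))) = (-271891*(-1/344504) - 136)/(-44*1/279 + (16023 - 1*207039)) = (271891/344504 - 136)/(-44/279 + (16023 - 207039)) = -46580653/(344504*(-44/279 - 191016)) = -46580653/(344504*(-53293508/279)) = -46580653/344504*(-279/53293508) = 12996002187/18359826680032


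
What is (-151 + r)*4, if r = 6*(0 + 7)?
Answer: -436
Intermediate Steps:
r = 42 (r = 6*7 = 42)
(-151 + r)*4 = (-151 + 42)*4 = -109*4 = -436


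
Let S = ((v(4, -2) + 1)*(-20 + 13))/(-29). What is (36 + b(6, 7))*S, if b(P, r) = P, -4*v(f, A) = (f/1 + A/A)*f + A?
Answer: -1029/29 ≈ -35.483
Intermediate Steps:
v(f, A) = -A/4 - f*(1 + f)/4 (v(f, A) = -((f/1 + A/A)*f + A)/4 = -((f*1 + 1)*f + A)/4 = -((f + 1)*f + A)/4 = -((1 + f)*f + A)/4 = -(f*(1 + f) + A)/4 = -(A + f*(1 + f))/4 = -A/4 - f*(1 + f)/4)
S = -49/58 (S = (((-¼*(-2) - ¼*4 - ¼*4²) + 1)*(-20 + 13))/(-29) = (((½ - 1 - ¼*16) + 1)*(-7))*(-1/29) = (((½ - 1 - 4) + 1)*(-7))*(-1/29) = ((-9/2 + 1)*(-7))*(-1/29) = -7/2*(-7)*(-1/29) = (49/2)*(-1/29) = -49/58 ≈ -0.84483)
(36 + b(6, 7))*S = (36 + 6)*(-49/58) = 42*(-49/58) = -1029/29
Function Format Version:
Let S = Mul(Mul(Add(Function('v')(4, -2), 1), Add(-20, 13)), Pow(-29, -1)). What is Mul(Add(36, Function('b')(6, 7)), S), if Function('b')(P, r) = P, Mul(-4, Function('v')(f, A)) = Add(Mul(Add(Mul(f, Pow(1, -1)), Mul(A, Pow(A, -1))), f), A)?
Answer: Rational(-1029, 29) ≈ -35.483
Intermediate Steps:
Function('v')(f, A) = Add(Mul(Rational(-1, 4), A), Mul(Rational(-1, 4), f, Add(1, f))) (Function('v')(f, A) = Mul(Rational(-1, 4), Add(Mul(Add(Mul(f, Pow(1, -1)), Mul(A, Pow(A, -1))), f), A)) = Mul(Rational(-1, 4), Add(Mul(Add(Mul(f, 1), 1), f), A)) = Mul(Rational(-1, 4), Add(Mul(Add(f, 1), f), A)) = Mul(Rational(-1, 4), Add(Mul(Add(1, f), f), A)) = Mul(Rational(-1, 4), Add(Mul(f, Add(1, f)), A)) = Mul(Rational(-1, 4), Add(A, Mul(f, Add(1, f)))) = Add(Mul(Rational(-1, 4), A), Mul(Rational(-1, 4), f, Add(1, f))))
S = Rational(-49, 58) (S = Mul(Mul(Add(Add(Mul(Rational(-1, 4), -2), Mul(Rational(-1, 4), 4), Mul(Rational(-1, 4), Pow(4, 2))), 1), Add(-20, 13)), Pow(-29, -1)) = Mul(Mul(Add(Add(Rational(1, 2), -1, Mul(Rational(-1, 4), 16)), 1), -7), Rational(-1, 29)) = Mul(Mul(Add(Add(Rational(1, 2), -1, -4), 1), -7), Rational(-1, 29)) = Mul(Mul(Add(Rational(-9, 2), 1), -7), Rational(-1, 29)) = Mul(Mul(Rational(-7, 2), -7), Rational(-1, 29)) = Mul(Rational(49, 2), Rational(-1, 29)) = Rational(-49, 58) ≈ -0.84483)
Mul(Add(36, Function('b')(6, 7)), S) = Mul(Add(36, 6), Rational(-49, 58)) = Mul(42, Rational(-49, 58)) = Rational(-1029, 29)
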